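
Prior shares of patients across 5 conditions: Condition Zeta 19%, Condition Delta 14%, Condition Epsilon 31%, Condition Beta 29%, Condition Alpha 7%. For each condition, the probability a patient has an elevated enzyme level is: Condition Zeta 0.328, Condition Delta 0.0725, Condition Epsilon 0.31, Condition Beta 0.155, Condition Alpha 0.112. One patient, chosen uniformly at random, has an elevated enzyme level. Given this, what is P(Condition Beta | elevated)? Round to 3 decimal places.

By Bayes' rule, posterior ∝ prior × likelihood:
  Condition Zeta: 0.19 × 0.328 = 0.06232
  Condition Delta: 0.14 × 0.0725 = 0.01015
  Condition Epsilon: 0.31 × 0.31 = 0.0961
  Condition Beta: 0.29 × 0.155 = 0.04495
  Condition Alpha: 0.07 × 0.112 = 0.00784
Normalizing constant = 0.22136.
P(Condition Beta | evidence) = 0.04495 / 0.22136 ≈ 0.203.

0.203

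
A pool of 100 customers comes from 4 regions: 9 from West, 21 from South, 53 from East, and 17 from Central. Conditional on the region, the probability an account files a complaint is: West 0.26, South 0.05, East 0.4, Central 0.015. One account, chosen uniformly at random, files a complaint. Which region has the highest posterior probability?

East

Compute prior × likelihood for every hypothesis:
  West: 0.09 × 0.26 = 0.0234
  South: 0.21 × 0.05 = 0.0105
  East: 0.53 × 0.4 = 0.212
  Central: 0.17 × 0.015 = 0.00255
Normalizing constant = 0.24845.
Largest term belongs to East, so East is most probable.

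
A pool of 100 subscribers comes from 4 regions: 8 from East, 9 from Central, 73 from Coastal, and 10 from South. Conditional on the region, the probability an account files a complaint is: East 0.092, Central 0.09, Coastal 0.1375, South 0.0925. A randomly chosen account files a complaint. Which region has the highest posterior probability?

Unnormalized posteriors (prior × likelihood):
  East: 0.08 × 0.092 = 0.00736
  Central: 0.09 × 0.09 = 0.0081
  Coastal: 0.73 × 0.1375 = 0.100375
  South: 0.1 × 0.0925 = 0.00925
Normalizing constant = 0.125085.
Largest term belongs to Coastal, so Coastal is most probable.

Coastal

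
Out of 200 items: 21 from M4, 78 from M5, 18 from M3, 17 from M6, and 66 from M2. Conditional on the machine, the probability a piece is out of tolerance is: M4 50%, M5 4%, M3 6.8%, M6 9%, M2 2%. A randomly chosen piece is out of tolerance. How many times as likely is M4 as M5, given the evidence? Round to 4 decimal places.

Prior × likelihood for each hypothesis:
  M4: 0.105 × 0.5 = 0.0525
  M5: 0.39 × 0.04 = 0.0156
  M3: 0.09 × 0.068 = 0.00612
  M6: 0.085 × 0.09 = 0.00765
  M2: 0.33 × 0.02 = 0.0066
Total = 0.08847.
The ratio is 0.0525 / 0.0156 (the normalizer cancels) = 3.3654.

3.3654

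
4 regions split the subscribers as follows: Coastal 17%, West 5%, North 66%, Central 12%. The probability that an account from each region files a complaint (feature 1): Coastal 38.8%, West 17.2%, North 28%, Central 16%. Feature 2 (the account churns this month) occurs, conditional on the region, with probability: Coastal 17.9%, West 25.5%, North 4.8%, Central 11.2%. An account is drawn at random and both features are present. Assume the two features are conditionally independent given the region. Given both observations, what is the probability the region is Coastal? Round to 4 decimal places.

0.4719

Compute prior × likelihood for every hypothesis:
  Coastal: 0.17 × 0.388 × 0.179 = 0.01180684
  West: 0.05 × 0.172 × 0.255 = 0.002193
  North: 0.66 × 0.28 × 0.048 = 0.0088704
  Central: 0.12 × 0.16 × 0.112 = 0.0021504
Normalizing constant = 0.02502064.
P(Coastal | evidence) = 0.01180684 / 0.02502064 ≈ 0.4719.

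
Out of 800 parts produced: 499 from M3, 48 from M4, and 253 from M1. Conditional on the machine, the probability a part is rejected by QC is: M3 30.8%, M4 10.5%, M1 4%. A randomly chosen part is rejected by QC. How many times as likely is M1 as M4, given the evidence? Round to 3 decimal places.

2.008

By Bayes' rule, posterior ∝ prior × likelihood:
  M3: 0.62375 × 0.308 = 0.192115
  M4: 0.06 × 0.105 = 0.0063
  M1: 0.31625 × 0.04 = 0.01265
Total = 0.211065.
The ratio is 0.01265 / 0.0063 (the normalizer cancels) = 2.008.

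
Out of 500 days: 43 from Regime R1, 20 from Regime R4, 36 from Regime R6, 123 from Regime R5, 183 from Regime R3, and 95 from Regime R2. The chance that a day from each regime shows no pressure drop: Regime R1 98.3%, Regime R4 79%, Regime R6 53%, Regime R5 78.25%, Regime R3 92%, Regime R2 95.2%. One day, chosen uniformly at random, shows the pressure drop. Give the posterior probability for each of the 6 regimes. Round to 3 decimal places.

Taking complements, P(drop | each) = Regime R1 0.017, Regime R4 0.21, Regime R6 0.47, Regime R5 0.2175, Regime R3 0.08, Regime R2 0.048.
Compute prior × likelihood for every hypothesis:
  Regime R1: 0.086 × 0.017 = 0.001462
  Regime R4: 0.04 × 0.21 = 0.0084
  Regime R6: 0.072 × 0.47 = 0.03384
  Regime R5: 0.246 × 0.2175 = 0.053505
  Regime R3: 0.366 × 0.08 = 0.02928
  Regime R2: 0.19 × 0.048 = 0.00912
Normalizing constant = 0.135607.
P(Regime R1 | drop) = 0.001462/0.135607 ≈ 0.011
P(Regime R4 | drop) = 0.0084/0.135607 ≈ 0.062
P(Regime R6 | drop) = 0.03384/0.135607 ≈ 0.250
P(Regime R5 | drop) = 0.053505/0.135607 ≈ 0.395
P(Regime R3 | drop) = 0.02928/0.135607 ≈ 0.216
P(Regime R2 | drop) = 0.00912/0.135607 ≈ 0.067
(Check: 0.011+0.062+0.250+0.395+0.216+0.067 = 1.001.)

Regime R1 0.011, Regime R4 0.062, Regime R6 0.250, Regime R5 0.395, Regime R3 0.216, Regime R2 0.067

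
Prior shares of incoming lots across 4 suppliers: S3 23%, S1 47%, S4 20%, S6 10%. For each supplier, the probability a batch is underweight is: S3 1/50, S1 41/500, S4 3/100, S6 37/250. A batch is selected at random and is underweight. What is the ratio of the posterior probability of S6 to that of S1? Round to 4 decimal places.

0.3840

Compute prior × likelihood for every hypothesis:
  S3: 0.23 × 0.02 = 0.0046
  S1: 0.47 × 0.082 = 0.03854
  S4: 0.2 × 0.03 = 0.006
  S6: 0.1 × 0.148 = 0.0148
Total = 0.06394.
The ratio is 0.0148 / 0.03854 (the normalizer cancels) = 0.3840.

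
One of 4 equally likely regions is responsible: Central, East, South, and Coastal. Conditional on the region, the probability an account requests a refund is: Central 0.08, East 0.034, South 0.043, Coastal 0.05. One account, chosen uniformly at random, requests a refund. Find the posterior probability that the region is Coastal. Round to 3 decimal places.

With a uniform prior (1/4 each), posterior ∝ likelihood:
  Central: 0.08
  East: 0.034
  South: 0.043
  Coastal: 0.05
Total = 0.207.
P(Coastal | evidence) = 0.05 / 0.207 ≈ 0.242.

0.242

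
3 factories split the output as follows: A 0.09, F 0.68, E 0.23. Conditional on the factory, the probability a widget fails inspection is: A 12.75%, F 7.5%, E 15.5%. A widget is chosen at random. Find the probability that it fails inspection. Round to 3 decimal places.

Prior × likelihood for each hypothesis:
  A: 0.09 × 0.1275 = 0.011475
  F: 0.68 × 0.075 = 0.051
  E: 0.23 × 0.155 = 0.03565
P(nonconforming) = 0.011475 + 0.051 + 0.03565 = 0.098125 → 0.098.

0.098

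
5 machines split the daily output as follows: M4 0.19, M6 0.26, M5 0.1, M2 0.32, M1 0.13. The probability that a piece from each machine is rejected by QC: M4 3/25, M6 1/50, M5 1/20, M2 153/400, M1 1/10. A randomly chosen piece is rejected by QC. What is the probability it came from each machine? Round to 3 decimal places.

M4 0.135, M6 0.031, M5 0.030, M2 0.727, M1 0.077

Compute prior × likelihood for every hypothesis:
  M4: 0.19 × 0.12 = 0.0228
  M6: 0.26 × 0.02 = 0.0052
  M5: 0.1 × 0.05 = 0.005
  M2: 0.32 × 0.3825 = 0.1224
  M1: 0.13 × 0.1 = 0.013
Normalizing constant = 0.1684.
P(M4 | rejected) = 0.0228/0.1684 ≈ 0.135
P(M6 | rejected) = 0.0052/0.1684 ≈ 0.031
P(M5 | rejected) = 0.005/0.1684 ≈ 0.030
P(M2 | rejected) = 0.1224/0.1684 ≈ 0.727
P(M1 | rejected) = 0.013/0.1684 ≈ 0.077
(Check: 0.135+0.031+0.030+0.727+0.077 = 1.000.)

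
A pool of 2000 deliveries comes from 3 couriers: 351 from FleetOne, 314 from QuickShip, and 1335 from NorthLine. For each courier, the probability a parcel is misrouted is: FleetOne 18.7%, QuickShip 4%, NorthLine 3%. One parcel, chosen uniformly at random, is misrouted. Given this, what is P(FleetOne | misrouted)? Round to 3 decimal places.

0.555

Prior × likelihood for each hypothesis:
  FleetOne: 0.1755 × 0.187 = 0.0328185
  QuickShip: 0.157 × 0.04 = 0.00628
  NorthLine: 0.6675 × 0.03 = 0.020025
Sum = 0.0591235.
P(FleetOne | evidence) = 0.0328185 / 0.0591235 ≈ 0.555.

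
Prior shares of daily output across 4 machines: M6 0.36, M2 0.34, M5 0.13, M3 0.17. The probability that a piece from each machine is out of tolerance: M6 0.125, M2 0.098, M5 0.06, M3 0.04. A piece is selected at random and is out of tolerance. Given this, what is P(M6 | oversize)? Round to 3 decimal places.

0.484

Prior × likelihood for each hypothesis:
  M6: 0.36 × 0.125 = 0.045
  M2: 0.34 × 0.098 = 0.03332
  M5: 0.13 × 0.06 = 0.0078
  M3: 0.17 × 0.04 = 0.0068
Normalizing constant = 0.09292.
P(M6 | evidence) = 0.045 / 0.09292 ≈ 0.484.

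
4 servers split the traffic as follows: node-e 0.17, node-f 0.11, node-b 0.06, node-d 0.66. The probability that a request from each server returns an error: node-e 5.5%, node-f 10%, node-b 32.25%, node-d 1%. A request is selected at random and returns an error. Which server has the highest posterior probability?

Unnormalized posteriors (prior × likelihood):
  node-e: 0.17 × 0.055 = 0.00935
  node-f: 0.11 × 0.1 = 0.011
  node-b: 0.06 × 0.3225 = 0.01935
  node-d: 0.66 × 0.01 = 0.0066
Normalizing constant = 0.0463.
Largest term belongs to node-b, so node-b is most probable.

node-b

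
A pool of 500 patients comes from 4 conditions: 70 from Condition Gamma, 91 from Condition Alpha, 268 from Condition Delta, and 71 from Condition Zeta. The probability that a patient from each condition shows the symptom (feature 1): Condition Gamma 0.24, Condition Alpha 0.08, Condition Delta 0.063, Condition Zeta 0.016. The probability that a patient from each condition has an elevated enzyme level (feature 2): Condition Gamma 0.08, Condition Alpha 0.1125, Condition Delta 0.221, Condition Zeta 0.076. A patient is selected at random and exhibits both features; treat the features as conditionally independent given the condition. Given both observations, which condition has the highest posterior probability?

By Bayes' rule, posterior ∝ prior × likelihood:
  Condition Gamma: 0.14 × 0.24 × 0.08 = 0.002688
  Condition Alpha: 0.182 × 0.08 × 0.1125 = 0.001638
  Condition Delta: 0.536 × 0.063 × 0.221 = 0.007462728
  Condition Zeta: 0.142 × 0.016 × 0.076 = 0.000172672
Sum = 0.0119614.
Largest term belongs to Condition Delta, so Condition Delta is most probable.

Condition Delta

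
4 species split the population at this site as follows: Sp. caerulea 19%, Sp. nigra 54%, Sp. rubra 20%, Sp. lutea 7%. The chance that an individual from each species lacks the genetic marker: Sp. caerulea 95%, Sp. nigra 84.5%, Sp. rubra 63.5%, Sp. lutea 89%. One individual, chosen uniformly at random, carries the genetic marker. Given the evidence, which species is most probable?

Sp. nigra

Taking complements, P(marker | each) = Sp. caerulea 0.05, Sp. nigra 0.155, Sp. rubra 0.365, Sp. lutea 0.11.
By Bayes' rule, posterior ∝ prior × likelihood:
  Sp. caerulea: 0.19 × 0.05 = 0.0095
  Sp. nigra: 0.54 × 0.155 = 0.0837
  Sp. rubra: 0.2 × 0.365 = 0.073
  Sp. lutea: 0.07 × 0.11 = 0.0077
Sum = 0.1739.
Largest term belongs to Sp. nigra, so Sp. nigra is most probable.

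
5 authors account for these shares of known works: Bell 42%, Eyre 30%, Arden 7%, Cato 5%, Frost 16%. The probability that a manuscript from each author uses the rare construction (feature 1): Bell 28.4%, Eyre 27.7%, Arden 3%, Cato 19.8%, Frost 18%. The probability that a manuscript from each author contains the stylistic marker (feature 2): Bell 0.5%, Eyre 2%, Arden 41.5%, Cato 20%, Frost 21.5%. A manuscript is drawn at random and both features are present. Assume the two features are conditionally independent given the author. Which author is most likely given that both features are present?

Unnormalized posteriors (prior × likelihood):
  Bell: 0.42 × 0.284 × 0.005 = 0.0005964
  Eyre: 0.3 × 0.277 × 0.02 = 0.001662
  Arden: 0.07 × 0.03 × 0.415 = 0.0008715
  Cato: 0.05 × 0.198 × 0.2 = 0.00198
  Frost: 0.16 × 0.18 × 0.215 = 0.006192
Sum = 0.0113019.
Largest term belongs to Frost, so Frost is most probable.

Frost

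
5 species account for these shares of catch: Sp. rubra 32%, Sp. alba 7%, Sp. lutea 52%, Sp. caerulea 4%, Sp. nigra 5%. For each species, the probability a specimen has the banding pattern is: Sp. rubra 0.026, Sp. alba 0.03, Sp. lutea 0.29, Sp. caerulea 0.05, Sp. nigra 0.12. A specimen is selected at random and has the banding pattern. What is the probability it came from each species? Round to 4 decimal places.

Prior × likelihood for each hypothesis:
  Sp. rubra: 0.32 × 0.026 = 0.00832
  Sp. alba: 0.07 × 0.03 = 0.0021
  Sp. lutea: 0.52 × 0.29 = 0.1508
  Sp. caerulea: 0.04 × 0.05 = 0.002
  Sp. nigra: 0.05 × 0.12 = 0.006
Sum = 0.16922.
P(Sp. rubra | banded) = 0.00832/0.16922 ≈ 0.0492
P(Sp. alba | banded) = 0.0021/0.16922 ≈ 0.0124
P(Sp. lutea | banded) = 0.1508/0.16922 ≈ 0.8911
P(Sp. caerulea | banded) = 0.002/0.16922 ≈ 0.0118
P(Sp. nigra | banded) = 0.006/0.16922 ≈ 0.0355

Sp. rubra 0.0492, Sp. alba 0.0124, Sp. lutea 0.8911, Sp. caerulea 0.0118, Sp. nigra 0.0355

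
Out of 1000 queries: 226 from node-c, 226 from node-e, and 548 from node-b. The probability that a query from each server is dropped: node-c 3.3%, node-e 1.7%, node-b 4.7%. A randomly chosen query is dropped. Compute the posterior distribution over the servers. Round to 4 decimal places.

Unnormalized posteriors (prior × likelihood):
  node-c: 0.226 × 0.033 = 0.007458
  node-e: 0.226 × 0.017 = 0.003842
  node-b: 0.548 × 0.047 = 0.025756
Sum = 0.037056.
P(node-c | dropped) = 0.007458/0.037056 ≈ 0.2013
P(node-e | dropped) = 0.003842/0.037056 ≈ 0.1037
P(node-b | dropped) = 0.025756/0.037056 ≈ 0.6951

node-c 0.2013, node-e 0.1037, node-b 0.6951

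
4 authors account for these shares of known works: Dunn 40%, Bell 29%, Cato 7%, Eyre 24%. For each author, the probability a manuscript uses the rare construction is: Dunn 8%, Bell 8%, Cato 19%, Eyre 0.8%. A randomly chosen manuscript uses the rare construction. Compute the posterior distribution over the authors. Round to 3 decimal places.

Unnormalized posteriors (prior × likelihood):
  Dunn: 0.4 × 0.08 = 0.032
  Bell: 0.29 × 0.08 = 0.0232
  Cato: 0.07 × 0.19 = 0.0133
  Eyre: 0.24 × 0.008 = 0.00192
Normalizing constant = 0.07042.
P(Dunn | rare-form) = 0.032/0.07042 ≈ 0.454
P(Bell | rare-form) = 0.0232/0.07042 ≈ 0.329
P(Cato | rare-form) = 0.0133/0.07042 ≈ 0.189
P(Eyre | rare-form) = 0.00192/0.07042 ≈ 0.027

Dunn 0.454, Bell 0.329, Cato 0.189, Eyre 0.027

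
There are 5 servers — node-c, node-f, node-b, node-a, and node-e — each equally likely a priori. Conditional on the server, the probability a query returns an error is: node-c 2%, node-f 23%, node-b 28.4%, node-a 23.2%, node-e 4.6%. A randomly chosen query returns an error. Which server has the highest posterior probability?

With a uniform prior (1/5 each), posterior ∝ likelihood:
  node-c: 0.02
  node-f: 0.23
  node-b: 0.284
  node-a: 0.232
  node-e: 0.046
Sum = 0.812.
Largest term belongs to node-b, so node-b is most probable.

node-b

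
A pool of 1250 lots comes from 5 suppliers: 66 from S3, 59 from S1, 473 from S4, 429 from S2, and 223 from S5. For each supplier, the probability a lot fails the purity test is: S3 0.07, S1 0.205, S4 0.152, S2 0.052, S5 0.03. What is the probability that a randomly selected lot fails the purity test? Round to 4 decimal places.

Unnormalized posteriors (prior × likelihood):
  S3: 0.0528 × 0.07 = 0.003696
  S1: 0.0472 × 0.205 = 0.009676
  S4: 0.3784 × 0.152 = 0.0575168
  S2: 0.3432 × 0.052 = 0.0178464
  S5: 0.1784 × 0.03 = 0.005352
P(off-spec) = 0.003696 + 0.009676 + 0.0575168 + 0.0178464 + 0.005352 = 0.0940872 → 0.0941.

0.0941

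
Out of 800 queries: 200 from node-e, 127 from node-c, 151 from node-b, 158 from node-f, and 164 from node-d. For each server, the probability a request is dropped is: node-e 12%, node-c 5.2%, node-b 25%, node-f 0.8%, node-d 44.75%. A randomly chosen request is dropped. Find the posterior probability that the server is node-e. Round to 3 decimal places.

0.168

By Bayes' rule, posterior ∝ prior × likelihood:
  node-e: 0.25 × 0.12 = 0.03
  node-c: 0.15875 × 0.052 = 0.008255
  node-b: 0.18875 × 0.25 = 0.0471875
  node-f: 0.1975 × 0.008 = 0.00158
  node-d: 0.205 × 0.4475 = 0.0917375
Total = 0.17876.
P(node-e | evidence) = 0.03 / 0.17876 ≈ 0.168.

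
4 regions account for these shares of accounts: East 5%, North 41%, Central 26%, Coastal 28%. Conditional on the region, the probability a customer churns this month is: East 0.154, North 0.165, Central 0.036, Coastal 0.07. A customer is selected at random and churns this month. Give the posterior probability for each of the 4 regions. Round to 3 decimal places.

East 0.074, North 0.649, Central 0.090, Coastal 0.188

By Bayes' rule, posterior ∝ prior × likelihood:
  East: 0.05 × 0.154 = 0.0077
  North: 0.41 × 0.165 = 0.06765
  Central: 0.26 × 0.036 = 0.00936
  Coastal: 0.28 × 0.07 = 0.0196
Total = 0.10431.
P(East | churn) = 0.0077/0.10431 ≈ 0.074
P(North | churn) = 0.06765/0.10431 ≈ 0.649
P(Central | churn) = 0.00936/0.10431 ≈ 0.090
P(Coastal | churn) = 0.0196/0.10431 ≈ 0.188
(Check: 0.074+0.649+0.090+0.188 = 1.001.)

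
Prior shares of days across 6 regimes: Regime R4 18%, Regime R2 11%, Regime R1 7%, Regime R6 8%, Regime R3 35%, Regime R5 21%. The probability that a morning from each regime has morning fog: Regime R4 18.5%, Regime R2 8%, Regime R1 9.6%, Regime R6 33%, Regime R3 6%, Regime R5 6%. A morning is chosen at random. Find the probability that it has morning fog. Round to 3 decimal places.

Prior × likelihood for each hypothesis:
  Regime R4: 0.18 × 0.185 = 0.0333
  Regime R2: 0.11 × 0.08 = 0.0088
  Regime R1: 0.07 × 0.096 = 0.00672
  Regime R6: 0.08 × 0.33 = 0.0264
  Regime R3: 0.35 × 0.06 = 0.021
  Regime R5: 0.21 × 0.06 = 0.0126
P(fog) = 0.0333 + 0.0088 + 0.00672 + 0.0264 + 0.021 + 0.0126 = 0.10882 → 0.109.

0.109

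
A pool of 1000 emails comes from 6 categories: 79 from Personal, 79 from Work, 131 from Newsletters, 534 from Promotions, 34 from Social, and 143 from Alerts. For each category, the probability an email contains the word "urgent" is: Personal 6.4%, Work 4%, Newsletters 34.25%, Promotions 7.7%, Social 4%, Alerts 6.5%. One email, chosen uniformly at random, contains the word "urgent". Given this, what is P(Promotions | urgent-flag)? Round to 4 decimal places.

Compute prior × likelihood for every hypothesis:
  Personal: 0.079 × 0.064 = 0.005056
  Work: 0.079 × 0.04 = 0.00316
  Newsletters: 0.131 × 0.3425 = 0.0448675
  Promotions: 0.534 × 0.077 = 0.041118
  Social: 0.034 × 0.04 = 0.00136
  Alerts: 0.143 × 0.065 = 0.009295
Total = 0.1048565.
P(Promotions | evidence) = 0.041118 / 0.1048565 ≈ 0.3921.

0.3921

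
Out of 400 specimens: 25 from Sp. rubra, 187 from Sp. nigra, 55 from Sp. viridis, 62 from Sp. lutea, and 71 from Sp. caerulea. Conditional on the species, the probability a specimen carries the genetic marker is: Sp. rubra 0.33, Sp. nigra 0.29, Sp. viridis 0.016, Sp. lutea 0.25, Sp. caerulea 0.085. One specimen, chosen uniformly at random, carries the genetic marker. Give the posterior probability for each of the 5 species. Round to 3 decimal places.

Prior × likelihood for each hypothesis:
  Sp. rubra: 0.0625 × 0.33 = 0.020625
  Sp. nigra: 0.4675 × 0.29 = 0.135575
  Sp. viridis: 0.1375 × 0.016 = 0.0022
  Sp. lutea: 0.155 × 0.25 = 0.03875
  Sp. caerulea: 0.1775 × 0.085 = 0.0150875
Normalizing constant = 0.2122375.
P(Sp. rubra | marker) = 0.020625/0.2122375 ≈ 0.097
P(Sp. nigra | marker) = 0.135575/0.2122375 ≈ 0.639
P(Sp. viridis | marker) = 0.0022/0.2122375 ≈ 0.010
P(Sp. lutea | marker) = 0.03875/0.2122375 ≈ 0.183
P(Sp. caerulea | marker) = 0.0150875/0.2122375 ≈ 0.071

Sp. rubra 0.097, Sp. nigra 0.639, Sp. viridis 0.010, Sp. lutea 0.183, Sp. caerulea 0.071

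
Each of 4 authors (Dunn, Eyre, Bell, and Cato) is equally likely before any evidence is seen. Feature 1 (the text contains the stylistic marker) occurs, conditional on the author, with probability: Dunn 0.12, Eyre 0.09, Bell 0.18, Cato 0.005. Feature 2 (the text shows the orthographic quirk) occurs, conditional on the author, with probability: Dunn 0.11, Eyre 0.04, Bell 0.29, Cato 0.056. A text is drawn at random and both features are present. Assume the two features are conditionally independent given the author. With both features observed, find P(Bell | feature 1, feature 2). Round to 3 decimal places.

Since the prior is uniform, the posterior is proportional to the likelihood:
  Dunn: 0.12 × 0.11 = 0.0132
  Eyre: 0.09 × 0.04 = 0.0036
  Bell: 0.18 × 0.29 = 0.0522
  Cato: 0.005 × 0.056 = 0.00028
Normalizing constant = 0.06928.
P(Bell | evidence) = 0.0522 / 0.06928 ≈ 0.753.

0.753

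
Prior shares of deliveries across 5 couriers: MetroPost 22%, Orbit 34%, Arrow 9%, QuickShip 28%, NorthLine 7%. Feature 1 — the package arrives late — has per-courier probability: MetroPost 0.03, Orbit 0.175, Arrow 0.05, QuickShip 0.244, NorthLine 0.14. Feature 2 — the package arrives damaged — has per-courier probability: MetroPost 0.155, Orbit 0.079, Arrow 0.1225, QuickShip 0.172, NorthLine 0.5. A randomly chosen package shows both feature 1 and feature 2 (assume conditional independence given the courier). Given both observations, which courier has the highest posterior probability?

QuickShip

Prior × likelihood for each hypothesis:
  MetroPost: 0.22 × 0.03 × 0.155 = 0.001023
  Orbit: 0.34 × 0.175 × 0.079 = 0.0047005
  Arrow: 0.09 × 0.05 × 0.1225 = 0.00055125
  QuickShip: 0.28 × 0.244 × 0.172 = 0.01175104
  NorthLine: 0.07 × 0.14 × 0.5 = 0.0049
Total = 0.02292579.
Largest term belongs to QuickShip, so QuickShip is most probable.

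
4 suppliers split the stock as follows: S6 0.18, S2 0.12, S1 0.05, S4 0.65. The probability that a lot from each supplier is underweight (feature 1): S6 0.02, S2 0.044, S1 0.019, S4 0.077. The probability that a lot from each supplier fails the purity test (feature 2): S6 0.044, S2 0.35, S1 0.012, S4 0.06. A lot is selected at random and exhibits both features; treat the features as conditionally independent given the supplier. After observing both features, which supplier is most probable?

Prior × likelihood for each hypothesis:
  S6: 0.18 × 0.02 × 0.044 = 0.0001584
  S2: 0.12 × 0.044 × 0.35 = 0.001848
  S1: 0.05 × 0.019 × 0.012 = 0.0000114
  S4: 0.65 × 0.077 × 0.06 = 0.003003
Sum = 0.0050208.
Largest term belongs to S4, so S4 is most probable.

S4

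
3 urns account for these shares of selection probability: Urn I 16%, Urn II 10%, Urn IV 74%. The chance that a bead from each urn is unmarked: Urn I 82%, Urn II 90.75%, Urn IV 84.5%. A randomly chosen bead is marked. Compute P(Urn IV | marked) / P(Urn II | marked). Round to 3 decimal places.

12.400

Taking complements, P(marked | each) = Urn I 0.18, Urn II 0.0925, Urn IV 0.155.
Prior × likelihood for each hypothesis:
  Urn I: 0.16 × 0.18 = 0.0288
  Urn II: 0.1 × 0.0925 = 0.00925
  Urn IV: 0.74 × 0.155 = 0.1147
Total = 0.15275.
The ratio is 0.1147 / 0.00925 (the normalizer cancels) = 12.400.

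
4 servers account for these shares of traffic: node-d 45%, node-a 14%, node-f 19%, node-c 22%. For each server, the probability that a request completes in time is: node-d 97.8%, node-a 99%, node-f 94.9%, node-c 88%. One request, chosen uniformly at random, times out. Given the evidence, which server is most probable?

node-c

Taking complements, P(timeout | each) = node-d 0.022, node-a 0.01, node-f 0.051, node-c 0.12.
Prior × likelihood for each hypothesis:
  node-d: 0.45 × 0.022 = 0.0099
  node-a: 0.14 × 0.01 = 0.0014
  node-f: 0.19 × 0.051 = 0.00969
  node-c: 0.22 × 0.12 = 0.0264
Sum = 0.04739.
Largest term belongs to node-c, so node-c is most probable.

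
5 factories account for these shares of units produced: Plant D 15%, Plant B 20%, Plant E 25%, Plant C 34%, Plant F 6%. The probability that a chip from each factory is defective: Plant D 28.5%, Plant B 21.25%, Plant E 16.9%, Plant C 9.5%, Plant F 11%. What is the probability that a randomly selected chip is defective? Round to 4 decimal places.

By Bayes' rule, posterior ∝ prior × likelihood:
  Plant D: 0.15 × 0.285 = 0.04275
  Plant B: 0.2 × 0.2125 = 0.0425
  Plant E: 0.25 × 0.169 = 0.04225
  Plant C: 0.34 × 0.095 = 0.0323
  Plant F: 0.06 × 0.11 = 0.0066
P(defective) = 0.04275 + 0.0425 + 0.04225 + 0.0323 + 0.0066 = 0.1664 → 0.1664.

0.1664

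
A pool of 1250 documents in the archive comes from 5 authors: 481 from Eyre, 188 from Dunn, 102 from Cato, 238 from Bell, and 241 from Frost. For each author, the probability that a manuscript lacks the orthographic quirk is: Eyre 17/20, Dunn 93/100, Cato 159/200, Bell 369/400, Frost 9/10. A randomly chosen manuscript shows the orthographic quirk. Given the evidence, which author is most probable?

Eyre

Taking complements, P(quirk | each) = Eyre 0.15, Dunn 0.07, Cato 0.205, Bell 0.0775, Frost 0.1.
Prior × likelihood for each hypothesis:
  Eyre: 0.3848 × 0.15 = 0.05772
  Dunn: 0.1504 × 0.07 = 0.010528
  Cato: 0.0816 × 0.205 = 0.016728
  Bell: 0.1904 × 0.0775 = 0.014756
  Frost: 0.1928 × 0.1 = 0.01928
Sum = 0.119012.
Largest term belongs to Eyre, so Eyre is most probable.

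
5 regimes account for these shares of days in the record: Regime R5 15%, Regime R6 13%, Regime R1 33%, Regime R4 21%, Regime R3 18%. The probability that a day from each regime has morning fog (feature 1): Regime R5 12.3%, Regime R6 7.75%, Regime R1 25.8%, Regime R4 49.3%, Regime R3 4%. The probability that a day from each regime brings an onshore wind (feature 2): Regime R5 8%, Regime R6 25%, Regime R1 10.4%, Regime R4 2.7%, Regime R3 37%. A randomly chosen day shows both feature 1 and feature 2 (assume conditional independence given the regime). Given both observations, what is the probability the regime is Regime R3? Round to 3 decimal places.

0.146

Unnormalized posteriors (prior × likelihood):
  Regime R5: 0.15 × 0.123 × 0.08 = 0.001476
  Regime R6: 0.13 × 0.0775 × 0.25 = 0.00251875
  Regime R1: 0.33 × 0.258 × 0.104 = 0.00885456
  Regime R4: 0.21 × 0.493 × 0.027 = 0.00279531
  Regime R3: 0.18 × 0.04 × 0.37 = 0.002664
Sum = 0.01830862.
P(Regime R3 | evidence) = 0.002664 / 0.01830862 ≈ 0.146.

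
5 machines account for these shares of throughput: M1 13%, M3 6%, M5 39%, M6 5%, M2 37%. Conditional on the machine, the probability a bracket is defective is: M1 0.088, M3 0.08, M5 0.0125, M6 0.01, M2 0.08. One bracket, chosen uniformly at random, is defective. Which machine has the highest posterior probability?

Compute prior × likelihood for every hypothesis:
  M1: 0.13 × 0.088 = 0.01144
  M3: 0.06 × 0.08 = 0.0048
  M5: 0.39 × 0.0125 = 0.004875
  M6: 0.05 × 0.01 = 0.0005
  M2: 0.37 × 0.08 = 0.0296
Total = 0.051215.
Largest term belongs to M2, so M2 is most probable.

M2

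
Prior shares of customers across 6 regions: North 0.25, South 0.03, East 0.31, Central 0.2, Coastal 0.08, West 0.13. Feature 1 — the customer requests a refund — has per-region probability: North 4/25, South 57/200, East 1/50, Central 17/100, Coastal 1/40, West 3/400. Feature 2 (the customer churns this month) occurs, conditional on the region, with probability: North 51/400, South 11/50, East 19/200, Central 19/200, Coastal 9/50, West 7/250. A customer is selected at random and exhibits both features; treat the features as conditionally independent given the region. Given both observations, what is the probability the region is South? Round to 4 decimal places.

Prior × likelihood for each hypothesis:
  North: 0.25 × 0.16 × 0.1275 = 0.0051
  South: 0.03 × 0.285 × 0.22 = 0.001881
  East: 0.31 × 0.02 × 0.095 = 0.000589
  Central: 0.2 × 0.17 × 0.095 = 0.00323
  Coastal: 0.08 × 0.025 × 0.18 = 0.00036
  West: 0.13 × 0.0075 × 0.028 = 0.0000273
Sum = 0.0111873.
P(South | evidence) = 0.001881 / 0.0111873 ≈ 0.1681.

0.1681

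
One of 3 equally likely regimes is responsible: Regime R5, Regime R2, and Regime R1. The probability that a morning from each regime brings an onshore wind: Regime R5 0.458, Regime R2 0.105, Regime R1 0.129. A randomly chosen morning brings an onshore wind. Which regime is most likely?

Regime R5

Since the prior is uniform, the posterior is proportional to the likelihood:
  Regime R5: 0.458
  Regime R2: 0.105
  Regime R1: 0.129
Sum = 0.692.
Largest term belongs to Regime R5, so Regime R5 is most probable.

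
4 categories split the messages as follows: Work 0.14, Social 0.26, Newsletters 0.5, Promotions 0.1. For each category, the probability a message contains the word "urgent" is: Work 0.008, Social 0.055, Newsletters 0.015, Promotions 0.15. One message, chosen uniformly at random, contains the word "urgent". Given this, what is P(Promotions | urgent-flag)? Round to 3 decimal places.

By Bayes' rule, posterior ∝ prior × likelihood:
  Work: 0.14 × 0.008 = 0.00112
  Social: 0.26 × 0.055 = 0.0143
  Newsletters: 0.5 × 0.015 = 0.0075
  Promotions: 0.1 × 0.15 = 0.015
Total = 0.03792.
P(Promotions | evidence) = 0.015 / 0.03792 ≈ 0.396.

0.396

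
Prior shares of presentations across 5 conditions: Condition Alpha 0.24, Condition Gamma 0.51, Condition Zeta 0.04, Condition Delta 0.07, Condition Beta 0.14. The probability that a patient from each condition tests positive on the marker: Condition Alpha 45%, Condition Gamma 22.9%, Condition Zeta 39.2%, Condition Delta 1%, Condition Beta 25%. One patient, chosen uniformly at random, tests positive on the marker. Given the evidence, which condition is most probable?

Prior × likelihood for each hypothesis:
  Condition Alpha: 0.24 × 0.45 = 0.108
  Condition Gamma: 0.51 × 0.229 = 0.11679
  Condition Zeta: 0.04 × 0.392 = 0.01568
  Condition Delta: 0.07 × 0.01 = 0.0007
  Condition Beta: 0.14 × 0.25 = 0.035
Sum = 0.27617.
Largest term belongs to Condition Gamma, so Condition Gamma is most probable.

Condition Gamma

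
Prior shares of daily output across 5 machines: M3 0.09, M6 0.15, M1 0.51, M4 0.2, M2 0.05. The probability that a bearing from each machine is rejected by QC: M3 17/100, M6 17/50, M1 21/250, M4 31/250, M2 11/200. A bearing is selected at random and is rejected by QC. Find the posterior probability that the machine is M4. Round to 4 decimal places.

Unnormalized posteriors (prior × likelihood):
  M3: 0.09 × 0.17 = 0.0153
  M6: 0.15 × 0.34 = 0.051
  M1: 0.51 × 0.084 = 0.04284
  M4: 0.2 × 0.124 = 0.0248
  M2: 0.05 × 0.055 = 0.00275
Sum = 0.13669.
P(M4 | evidence) = 0.0248 / 0.13669 ≈ 0.1814.

0.1814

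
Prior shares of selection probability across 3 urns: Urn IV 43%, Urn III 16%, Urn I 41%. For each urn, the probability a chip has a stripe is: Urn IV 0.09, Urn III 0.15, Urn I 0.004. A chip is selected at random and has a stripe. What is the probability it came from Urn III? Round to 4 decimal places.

Compute prior × likelihood for every hypothesis:
  Urn IV: 0.43 × 0.09 = 0.0387
  Urn III: 0.16 × 0.15 = 0.024
  Urn I: 0.41 × 0.004 = 0.00164
Normalizing constant = 0.06434.
P(Urn III | evidence) = 0.024 / 0.06434 ≈ 0.3730.

0.3730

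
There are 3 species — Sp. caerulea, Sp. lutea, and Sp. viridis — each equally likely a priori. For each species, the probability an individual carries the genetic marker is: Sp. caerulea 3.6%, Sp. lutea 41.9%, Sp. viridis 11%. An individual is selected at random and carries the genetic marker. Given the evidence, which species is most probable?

Sp. lutea

Since the prior is uniform, the posterior is proportional to the likelihood:
  Sp. caerulea: 0.036
  Sp. lutea: 0.419
  Sp. viridis: 0.11
Total = 0.565.
Largest term belongs to Sp. lutea, so Sp. lutea is most probable.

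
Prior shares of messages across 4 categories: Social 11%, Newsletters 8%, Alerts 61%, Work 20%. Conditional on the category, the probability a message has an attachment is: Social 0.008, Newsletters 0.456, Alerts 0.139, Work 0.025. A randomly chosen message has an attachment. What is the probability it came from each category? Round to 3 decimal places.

By Bayes' rule, posterior ∝ prior × likelihood:
  Social: 0.11 × 0.008 = 0.00088
  Newsletters: 0.08 × 0.456 = 0.03648
  Alerts: 0.61 × 0.139 = 0.08479
  Work: 0.2 × 0.025 = 0.005
Total = 0.12715.
P(Social | attachment) = 0.00088/0.12715 ≈ 0.007
P(Newsletters | attachment) = 0.03648/0.12715 ≈ 0.287
P(Alerts | attachment) = 0.08479/0.12715 ≈ 0.667
P(Work | attachment) = 0.005/0.12715 ≈ 0.039
(Check: 0.007+0.287+0.667+0.039 = 1.000.)

Social 0.007, Newsletters 0.287, Alerts 0.667, Work 0.039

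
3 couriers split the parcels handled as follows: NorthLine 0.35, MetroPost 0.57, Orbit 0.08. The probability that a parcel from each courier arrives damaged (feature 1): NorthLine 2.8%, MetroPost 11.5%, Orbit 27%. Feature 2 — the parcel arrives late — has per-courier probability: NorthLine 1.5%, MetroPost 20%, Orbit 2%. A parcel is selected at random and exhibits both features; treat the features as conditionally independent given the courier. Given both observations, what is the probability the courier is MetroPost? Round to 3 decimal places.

Unnormalized posteriors (prior × likelihood):
  NorthLine: 0.35 × 0.028 × 0.015 = 0.000147
  MetroPost: 0.57 × 0.115 × 0.2 = 0.01311
  Orbit: 0.08 × 0.27 × 0.02 = 0.000432
Normalizing constant = 0.013689.
P(MetroPost | evidence) = 0.01311 / 0.013689 ≈ 0.958.

0.958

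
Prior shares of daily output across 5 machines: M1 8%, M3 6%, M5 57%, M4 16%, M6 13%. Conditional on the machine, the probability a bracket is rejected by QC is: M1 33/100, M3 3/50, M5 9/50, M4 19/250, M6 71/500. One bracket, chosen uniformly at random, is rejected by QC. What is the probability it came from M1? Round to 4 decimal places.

0.1617

Unnormalized posteriors (prior × likelihood):
  M1: 0.08 × 0.33 = 0.0264
  M3: 0.06 × 0.06 = 0.0036
  M5: 0.57 × 0.18 = 0.1026
  M4: 0.16 × 0.076 = 0.01216
  M6: 0.13 × 0.142 = 0.01846
Normalizing constant = 0.16322.
P(M1 | evidence) = 0.0264 / 0.16322 ≈ 0.1617.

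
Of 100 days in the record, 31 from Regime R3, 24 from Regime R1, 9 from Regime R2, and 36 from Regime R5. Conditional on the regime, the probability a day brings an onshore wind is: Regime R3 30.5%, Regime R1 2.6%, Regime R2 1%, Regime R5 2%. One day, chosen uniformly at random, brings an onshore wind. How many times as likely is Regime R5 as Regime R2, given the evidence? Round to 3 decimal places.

Prior × likelihood for each hypothesis:
  Regime R3: 0.31 × 0.305 = 0.09455
  Regime R1: 0.24 × 0.026 = 0.00624
  Regime R2: 0.09 × 0.01 = 0.0009
  Regime R5: 0.36 × 0.02 = 0.0072
Normalizing constant = 0.10889.
The ratio is 0.0072 / 0.0009 (the normalizer cancels) = 8.000.

8.000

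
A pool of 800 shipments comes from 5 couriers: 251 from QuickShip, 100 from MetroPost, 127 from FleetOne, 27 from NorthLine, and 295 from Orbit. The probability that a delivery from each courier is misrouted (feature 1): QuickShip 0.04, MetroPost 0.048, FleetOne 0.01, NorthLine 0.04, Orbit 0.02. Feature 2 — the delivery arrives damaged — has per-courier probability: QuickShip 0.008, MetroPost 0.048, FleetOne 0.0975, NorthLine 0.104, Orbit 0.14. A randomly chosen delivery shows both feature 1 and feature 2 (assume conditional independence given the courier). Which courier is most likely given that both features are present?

Orbit

Compute prior × likelihood for every hypothesis:
  QuickShip: 0.31375 × 0.04 × 0.008 = 0.0001004
  MetroPost: 0.125 × 0.048 × 0.048 = 0.000288
  FleetOne: 0.15875 × 0.01 × 0.0975 = 0.00015478125
  NorthLine: 0.03375 × 0.04 × 0.104 = 0.0001404
  Orbit: 0.36875 × 0.02 × 0.14 = 0.0010325
Sum = 0.00171608125.
Largest term belongs to Orbit, so Orbit is most probable.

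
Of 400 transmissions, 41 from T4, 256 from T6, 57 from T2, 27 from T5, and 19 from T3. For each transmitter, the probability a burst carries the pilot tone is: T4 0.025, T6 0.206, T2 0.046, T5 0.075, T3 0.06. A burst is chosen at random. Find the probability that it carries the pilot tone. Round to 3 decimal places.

0.149

By Bayes' rule, posterior ∝ prior × likelihood:
  T4: 0.1025 × 0.025 = 0.0025625
  T6: 0.64 × 0.206 = 0.13184
  T2: 0.1425 × 0.046 = 0.006555
  T5: 0.0675 × 0.075 = 0.0050625
  T3: 0.0475 × 0.06 = 0.00285
P(pilot) = 0.0025625 + 0.13184 + 0.006555 + 0.0050625 + 0.00285 = 0.14887 → 0.149.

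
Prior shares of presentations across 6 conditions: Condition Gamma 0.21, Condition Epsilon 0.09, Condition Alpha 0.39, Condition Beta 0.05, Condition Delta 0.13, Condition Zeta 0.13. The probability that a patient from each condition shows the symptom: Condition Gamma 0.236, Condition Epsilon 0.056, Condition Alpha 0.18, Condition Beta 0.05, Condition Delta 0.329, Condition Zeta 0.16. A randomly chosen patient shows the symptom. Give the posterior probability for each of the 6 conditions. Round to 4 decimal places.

Condition Gamma 0.2597, Condition Epsilon 0.0264, Condition Alpha 0.3678, Condition Beta 0.0131, Condition Delta 0.2241, Condition Zeta 0.1090

Compute prior × likelihood for every hypothesis:
  Condition Gamma: 0.21 × 0.236 = 0.04956
  Condition Epsilon: 0.09 × 0.056 = 0.00504
  Condition Alpha: 0.39 × 0.18 = 0.0702
  Condition Beta: 0.05 × 0.05 = 0.0025
  Condition Delta: 0.13 × 0.329 = 0.04277
  Condition Zeta: 0.13 × 0.16 = 0.0208
Normalizing constant = 0.19087.
P(Condition Gamma | symptomatic) = 0.04956/0.19087 ≈ 0.2597
P(Condition Epsilon | symptomatic) = 0.00504/0.19087 ≈ 0.0264
P(Condition Alpha | symptomatic) = 0.0702/0.19087 ≈ 0.3678
P(Condition Beta | symptomatic) = 0.0025/0.19087 ≈ 0.0131
P(Condition Delta | symptomatic) = 0.04277/0.19087 ≈ 0.2241
P(Condition Zeta | symptomatic) = 0.0208/0.19087 ≈ 0.1090
(Check: 0.2597+0.0264+0.3678+0.0131+0.2241+0.1090 = 1.0001.)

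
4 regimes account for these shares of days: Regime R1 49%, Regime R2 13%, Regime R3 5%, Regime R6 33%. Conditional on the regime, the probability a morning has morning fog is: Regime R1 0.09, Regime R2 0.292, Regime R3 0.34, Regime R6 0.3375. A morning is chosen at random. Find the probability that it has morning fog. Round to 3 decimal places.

0.210

Prior × likelihood for each hypothesis:
  Regime R1: 0.49 × 0.09 = 0.0441
  Regime R2: 0.13 × 0.292 = 0.03796
  Regime R3: 0.05 × 0.34 = 0.017
  Regime R6: 0.33 × 0.3375 = 0.111375
P(fog) = 0.0441 + 0.03796 + 0.017 + 0.111375 = 0.210435 → 0.210.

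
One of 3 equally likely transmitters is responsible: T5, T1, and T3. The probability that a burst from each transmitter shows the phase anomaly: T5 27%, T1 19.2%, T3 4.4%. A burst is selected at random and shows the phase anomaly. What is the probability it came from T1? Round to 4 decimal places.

0.3794

With a uniform prior (1/3 each), posterior ∝ likelihood:
  T5: 0.27
  T1: 0.192
  T3: 0.044
Sum = 0.506.
P(T1 | evidence) = 0.192 / 0.506 ≈ 0.3794.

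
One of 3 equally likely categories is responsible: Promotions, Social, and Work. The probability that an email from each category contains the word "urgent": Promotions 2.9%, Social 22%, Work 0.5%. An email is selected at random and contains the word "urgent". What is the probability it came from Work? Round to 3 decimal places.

0.020

With a uniform prior (1/3 each), posterior ∝ likelihood:
  Promotions: 0.029
  Social: 0.22
  Work: 0.005
Total = 0.254.
P(Work | evidence) = 0.005 / 0.254 ≈ 0.020.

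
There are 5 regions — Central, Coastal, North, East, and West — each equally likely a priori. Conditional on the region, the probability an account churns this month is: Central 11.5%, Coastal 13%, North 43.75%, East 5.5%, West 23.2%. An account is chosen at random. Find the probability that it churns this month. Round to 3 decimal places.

With a uniform prior (1/5 each), posterior ∝ likelihood:
  Central: 0.115
  Coastal: 0.13
  North: 0.4375
  East: 0.055
  West: 0.232
P(churn) = (1/5) × (0.115 + 0.13 + 0.4375 + 0.055 + 0.232) = 0.9695/5 ≈ 0.194.

0.194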